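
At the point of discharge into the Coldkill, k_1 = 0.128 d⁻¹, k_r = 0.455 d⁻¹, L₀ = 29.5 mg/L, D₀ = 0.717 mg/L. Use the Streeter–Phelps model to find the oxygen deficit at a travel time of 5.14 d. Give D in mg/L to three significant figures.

k_1 L₀/(k_r−k_1) = 0.128×29.5/(0.455−0.128) = 3.776/0.3270 = 11.55 mg/L.
e^(−k_1 t) = e^(−0.128×5.140) = 0.5179; e^(−k_r t) = e^(−0.455×5.140) = 0.09645.
D = 11.55 × (0.5179 − 0.09645) + 0.717 × 0.09645 = 4.867 + 0.06916 = 4.936 mg/L.

D ≈ 4.94 mg/L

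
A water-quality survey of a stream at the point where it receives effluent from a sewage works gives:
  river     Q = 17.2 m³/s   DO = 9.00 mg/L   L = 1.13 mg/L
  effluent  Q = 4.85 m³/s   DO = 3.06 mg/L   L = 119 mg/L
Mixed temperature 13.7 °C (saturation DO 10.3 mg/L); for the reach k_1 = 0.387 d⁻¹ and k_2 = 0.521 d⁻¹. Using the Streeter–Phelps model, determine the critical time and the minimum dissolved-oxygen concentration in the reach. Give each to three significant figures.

t_c ≈ 1.97 d; minimum DO ≈ 0.908 mg/L

Mixed DO = (17.2×9.00 + 4.85×3.06)/(17.2+4.85) = 169.6/22.05 = 7.693 mg/L.
Mixed L₀ = (17.2×1.13 + 4.85×119)/(22.05) = 596.6/22.05 = 27.06 mg/L.
Initial deficit D₀ = C_s − DO₀ = 10.3 − 7.693 = 2.607 mg/L.
t_c = (1/0.1340) ln[(0.521/0.387)(1 − 2.607×0.1340/(0.387×27.06))] = 7.463 × ln(1.301) = 1.966 d.
D_c = (0.387/0.521) × 27.06 × e^(−0.387×1.966) = 0.7428 × 27.06 × 0.4673 = 9.392 mg/L.
Minimum DO = 10.3 − 9.392 = 0.9079 mg/L.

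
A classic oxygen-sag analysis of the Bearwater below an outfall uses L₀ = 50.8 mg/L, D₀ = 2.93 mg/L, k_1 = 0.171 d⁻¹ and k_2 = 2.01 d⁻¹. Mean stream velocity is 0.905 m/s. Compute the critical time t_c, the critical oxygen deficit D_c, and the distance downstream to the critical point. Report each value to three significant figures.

t_c ≈ 0.813 d; D_c ≈ 3.76 mg/L; x_c ≈ 63.6 km

At the critical point dD/dt = 0, so k_1 L₀ e^(−k_1 t) = k_2 D. Substituting D(t) from the Streeter–Phelps equation and solving for t gives
t_c = ln[(k_2/k_1)(1 − D₀(k_2−k_1)/(k_1 L₀))] / (k_2−k_1).
Here k_2−k_1 = 1.839 d⁻¹ and 1 − D₀(k_2−k_1)/(k_1 L₀) = 1 − 2.93×1.839/(0.171×50.8) = 0.3797, so
t_c = ln(11.75 × 0.3797) / 1.839 = 1.496 / 1.839 = 0.8134 d.
L(t_c) = L₀ e^(−k_1 t_c) = 50.8 × 0.8701 = 44.20 mg/L, and at the critical point k_2 D_c = k_1 L, so D_c = (0.171/2.01) × 44.20 = 3.761 mg/L.
x_c = v t_c = 0.905 m/s × 0.8134 d × 86400 s/d = 63600 m ≈ 63.6 km.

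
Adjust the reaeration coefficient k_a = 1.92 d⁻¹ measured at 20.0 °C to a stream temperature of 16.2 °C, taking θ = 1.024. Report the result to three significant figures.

k_a ≈ 1.75 d⁻¹

k_a(T₂) = k_a(T₁) · θ^(T₂−T₁) = 1.92 × 1.024^(16.2−20.0)
= 1.92 × 1.024^-3.80 = 1.92 × 0.9138 = 1.755 d⁻¹.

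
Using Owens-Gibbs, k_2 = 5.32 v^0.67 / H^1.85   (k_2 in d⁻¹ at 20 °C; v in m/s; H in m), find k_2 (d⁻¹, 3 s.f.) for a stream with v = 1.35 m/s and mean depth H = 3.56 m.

k_2 = 5.32 × 1.35^0.67 / 3.56^1.85 = 5.32 × 1.223 / 10.48 = 0.6209 d⁻¹.

k_2 ≈ 0.621 d⁻¹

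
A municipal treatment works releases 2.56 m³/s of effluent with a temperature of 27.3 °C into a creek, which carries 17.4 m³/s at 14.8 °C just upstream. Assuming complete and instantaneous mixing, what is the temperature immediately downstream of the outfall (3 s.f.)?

Flow-weighted mixing: C = (Q_r C_r + Q_w C_w)/(Q_r + Q_w)
= (17.4×14.8 + 2.56×27.3)/(17.4 + 2.56) = 327.4/19.96 = 16.40 °C.

16.4 °C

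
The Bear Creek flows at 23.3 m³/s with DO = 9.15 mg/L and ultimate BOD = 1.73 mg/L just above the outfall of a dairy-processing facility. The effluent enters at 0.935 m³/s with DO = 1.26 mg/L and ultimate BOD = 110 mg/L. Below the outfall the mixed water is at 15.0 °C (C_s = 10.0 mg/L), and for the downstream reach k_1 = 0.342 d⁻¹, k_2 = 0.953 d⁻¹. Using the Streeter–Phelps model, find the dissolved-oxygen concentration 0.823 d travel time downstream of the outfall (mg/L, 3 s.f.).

DO ≈ 8.49 mg/L

Mixed DO = (23.3×9.15 + 0.935×1.26)/(23.3+0.935) = 214.4/24.23 = 8.846 mg/L.
Mixed L₀ = (23.3×1.73 + 0.935×110)/(24.23) = 143.2/24.23 = 5.907 mg/L.
Initial deficit D₀ = C_s − DO₀ = 10.0 − 8.846 = 1.154 mg/L.
D(0.823) = [0.342×5.907/(0.953−0.342)](e^(−0.342×0.823) − e^(−0.953×0.823)) + 1.154 e^(−0.953×0.823)
= 3.306 × (0.7547 − 0.4564) + 1.154 × 0.4564 = 1.513 mg/L.
DO = 10.0 − 1.513 = 8.487 mg/L.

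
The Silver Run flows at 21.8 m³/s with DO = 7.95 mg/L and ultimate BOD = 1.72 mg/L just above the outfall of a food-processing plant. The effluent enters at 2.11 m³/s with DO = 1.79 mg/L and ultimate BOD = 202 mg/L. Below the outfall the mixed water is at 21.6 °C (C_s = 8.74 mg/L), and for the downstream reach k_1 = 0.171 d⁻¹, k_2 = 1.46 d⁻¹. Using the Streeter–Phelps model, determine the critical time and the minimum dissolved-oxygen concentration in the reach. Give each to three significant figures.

Mixed DO = (21.8×7.95 + 2.11×1.79)/(21.8+2.11) = 177.1/23.91 = 7.406 mg/L.
Mixed L₀ = (21.8×1.72 + 2.11×202)/(23.91) = 463.7/23.91 = 19.39 mg/L.
Initial deficit D₀ = C_s − DO₀ = 8.74 − 7.406 = 1.334 mg/L.
t_c = (1/1.289) ln[(1.46/0.171)(1 − 1.334×1.289/(0.171×19.39))] = 0.7758 × ln(4.112) = 1.097 d.
D_c = (0.171/1.46) × 19.39 × e^(−0.171×1.097) = 0.1171 × 19.39 × 0.8290 = 1.883 mg/L.
Minimum DO = 8.74 − 1.883 = 6.857 mg/L.

t_c ≈ 1.10 d; minimum DO ≈ 6.86 mg/L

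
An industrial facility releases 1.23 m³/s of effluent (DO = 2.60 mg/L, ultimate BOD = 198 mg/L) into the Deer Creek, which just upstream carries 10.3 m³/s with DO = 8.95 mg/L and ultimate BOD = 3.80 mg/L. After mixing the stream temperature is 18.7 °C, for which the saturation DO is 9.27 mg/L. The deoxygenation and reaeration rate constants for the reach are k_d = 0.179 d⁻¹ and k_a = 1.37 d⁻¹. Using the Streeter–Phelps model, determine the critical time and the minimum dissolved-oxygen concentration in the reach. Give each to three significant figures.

Mixed DO = (10.3×8.95 + 1.23×2.60)/(10.3+1.23) = 95.38/11.53 = 8.273 mg/L.
Mixed L₀ = (10.3×3.80 + 1.23×198)/(11.53) = 282.7/11.53 = 24.52 mg/L.
Initial deficit D₀ = C_s − DO₀ = 9.27 − 8.273 = 0.9974 mg/L.
t_c = (1/1.191) ln[(1.37/0.179)(1 − 0.9974×1.191/(0.179×24.52))] = 0.8396 × ln(5.582) = 1.444 d.
D_c = (0.179/1.37) × 24.52 × e^(−0.179×1.444) = 0.1307 × 24.52 × 0.7723 = 2.474 mg/L.
Minimum DO = 9.27 − 2.474 = 6.796 mg/L.

t_c ≈ 1.44 d; minimum DO ≈ 6.80 mg/L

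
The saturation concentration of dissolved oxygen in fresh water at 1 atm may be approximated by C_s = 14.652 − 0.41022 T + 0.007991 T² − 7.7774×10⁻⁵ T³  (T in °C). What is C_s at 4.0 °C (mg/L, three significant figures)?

C_s ≈ 13.1 mg/L

C_s = 14.652 − 0.41022×4.0 + 0.007991×4.0² − 7.7774×10⁻⁵×4.0³ = 13.13 mg/L.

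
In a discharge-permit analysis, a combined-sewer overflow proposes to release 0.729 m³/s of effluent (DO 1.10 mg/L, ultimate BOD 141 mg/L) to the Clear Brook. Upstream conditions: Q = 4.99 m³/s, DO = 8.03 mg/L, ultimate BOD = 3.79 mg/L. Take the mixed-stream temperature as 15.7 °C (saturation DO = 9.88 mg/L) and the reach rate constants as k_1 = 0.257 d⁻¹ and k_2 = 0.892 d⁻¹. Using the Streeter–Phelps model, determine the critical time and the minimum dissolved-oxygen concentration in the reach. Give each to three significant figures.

t_c ≈ 1.36 d; minimum DO ≈ 5.56 mg/L

Mixed DO = (4.99×8.03 + 0.729×1.10)/(4.99+0.729) = 40.87/5.719 = 7.147 mg/L.
Mixed L₀ = (4.99×3.79 + 0.729×141)/(5.719) = 121.7/5.719 = 21.28 mg/L.
Initial deficit D₀ = C_s − DO₀ = 9.88 − 7.147 = 2.733 mg/L.
t_c = (1/0.6350) ln[(0.892/0.257)(1 − 2.733×0.6350/(0.257×21.28))] = 1.575 × ln(2.369) = 1.358 d.
D_c = (0.257/0.892) × 21.28 × e^(−0.257×1.358) = 0.2881 × 21.28 × 0.7053 = 4.324 mg/L.
Minimum DO = 9.88 − 4.324 = 5.556 mg/L.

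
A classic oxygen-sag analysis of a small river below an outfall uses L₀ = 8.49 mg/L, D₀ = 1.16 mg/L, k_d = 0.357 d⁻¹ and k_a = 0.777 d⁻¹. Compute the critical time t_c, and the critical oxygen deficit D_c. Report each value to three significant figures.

t_c ≈ 1.43 d; D_c ≈ 2.34 mg/L

At the critical point dD/dt = 0, so k_d L₀ e^(−k_d t) = k_a D. Substituting D(t) from the Streeter–Phelps equation and solving for t gives
t_c = ln[(k_a/k_d)(1 − D₀(k_a−k_d)/(k_d L₀))] / (k_a−k_d).
Here k_a−k_d = 0.4200 d⁻¹ and 1 − D₀(k_a−k_d)/(k_d L₀) = 1 − 1.16×0.4200/(0.357×8.49) = 0.8393, so
t_c = ln(2.176 × 0.8393) / 0.4200 = 0.6025 / 0.4200 = 1.434 d.
D_c = (k_d/k_a) L₀ e^(−k_d t_c) = (0.357/0.777) × 8.49 × e^(−0.357×1.434) = 0.4595 × 8.49 × 0.5992 = 2.338 mg/L.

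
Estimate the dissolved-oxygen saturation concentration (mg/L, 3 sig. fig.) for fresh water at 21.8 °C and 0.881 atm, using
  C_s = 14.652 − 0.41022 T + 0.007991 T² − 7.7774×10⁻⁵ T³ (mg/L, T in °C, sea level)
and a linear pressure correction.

At sea level: C_s = 14.652 − 0.41022×21.8 + 0.007991×21.8² − 7.7774×10⁻⁵×21.8³ = 8.701 mg/L.
Pressure correction: C_s' = 8.701 × 0.881 = 7.666 mg/L.

C_s ≈ 7.67 mg/L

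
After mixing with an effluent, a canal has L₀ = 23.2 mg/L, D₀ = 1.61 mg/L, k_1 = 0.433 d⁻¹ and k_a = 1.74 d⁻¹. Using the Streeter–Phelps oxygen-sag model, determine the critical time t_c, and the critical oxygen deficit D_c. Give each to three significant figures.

t_c ≈ 0.884 d; D_c ≈ 3.94 mg/L

t_c = [1/(k_a−k_1)] ln[(k_a/k_1)(1 − D₀(k_a−k_1)/(k_1 L₀))]
= [1/(1.74−0.433)] ln[(1.74/0.433)(1 − 1.61×1.307/(0.433×23.2))]
= (1/1.307) ln[4.018 × 0.7905] = 0.7651 × ln(3.177) = 0.7651 × 1.156 = 0.8844 d.
L(t_c) = L₀ e^(−k_1 t_c) = 23.2 × 0.6819 = 15.82 mg/L, and at the critical point k_a D_c = k_1 L, so D_c = (0.433/1.74) × 15.82 = 3.937 mg/L.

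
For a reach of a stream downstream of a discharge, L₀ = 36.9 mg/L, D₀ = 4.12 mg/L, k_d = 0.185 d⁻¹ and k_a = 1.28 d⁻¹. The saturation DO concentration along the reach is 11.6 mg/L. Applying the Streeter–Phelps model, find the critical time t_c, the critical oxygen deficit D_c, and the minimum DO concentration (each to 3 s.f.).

t_c ≈ 0.779 d; D_c ≈ 4.62 mg/L; min DO ≈ 6.98 mg/L

t_c = [1/(k_a−k_d)] ln[(k_a/k_d)(1 − D₀(k_a−k_d)/(k_d L₀))]
= [1/(1.28−0.185)] ln[(1.28/0.185)(1 − 4.12×1.095/(0.185×36.9))]
= (1/1.095) ln[6.919 × 0.3391] = 0.9132 × ln(2.346) = 0.9132 × 0.8529 = 0.7789 d.
D_c = (k_d/k_a) L₀ e^(−k_d t_c) = (0.185/1.28) × 36.9 × e^(−0.185×0.7789) = 0.1445 × 36.9 × 0.8658 = 4.618 mg/L.
Minimum DO = C_s − D_c = 11.6 − 4.618 = 6.982 mg/L.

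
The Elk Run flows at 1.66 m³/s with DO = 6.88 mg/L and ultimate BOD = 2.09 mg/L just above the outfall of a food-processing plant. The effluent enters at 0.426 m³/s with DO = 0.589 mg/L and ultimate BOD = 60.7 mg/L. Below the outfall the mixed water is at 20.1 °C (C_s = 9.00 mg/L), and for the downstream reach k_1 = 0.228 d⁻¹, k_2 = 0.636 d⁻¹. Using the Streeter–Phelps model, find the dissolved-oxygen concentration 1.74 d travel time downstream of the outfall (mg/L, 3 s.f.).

DO ≈ 5.19 mg/L

Mixed DO = (1.66×6.88 + 0.426×0.589)/(1.66+0.426) = 11.67/2.086 = 5.595 mg/L.
Mixed L₀ = (1.66×2.09 + 0.426×60.7)/(2.086) = 29.33/2.086 = 14.06 mg/L.
Initial deficit D₀ = C_s − DO₀ = 9.00 − 5.595 = 3.405 mg/L.
D(1.74) = [0.228×14.06/(0.636−0.228)](e^(−0.228×1.74) − e^(−0.636×1.74)) + 3.405 e^(−0.636×1.74)
= 7.857 × (0.6725 − 0.3307) + 3.405 × 0.3307 = 3.812 mg/L.
DO = 9.00 − 3.812 = 5.188 mg/L.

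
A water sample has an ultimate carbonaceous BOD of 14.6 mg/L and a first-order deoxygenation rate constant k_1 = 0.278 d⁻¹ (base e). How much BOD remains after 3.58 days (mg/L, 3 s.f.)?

L_t = L₀ e^(−k_1 t) = 14.6 × e^(−0.278×3.58) = 14.6 × 0.3696 = 5.397 mg/L.

L ≈ 5.40 mg/L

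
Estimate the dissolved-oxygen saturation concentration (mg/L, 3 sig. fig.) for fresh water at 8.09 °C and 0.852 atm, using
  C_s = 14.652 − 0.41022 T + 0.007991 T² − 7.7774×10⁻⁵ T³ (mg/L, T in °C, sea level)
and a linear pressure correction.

C_s ≈ 10.1 mg/L

At sea level: C_s = 14.652 − 0.41022×8.09 + 0.007991×8.09² − 7.7774×10⁻⁵×8.09³ = 11.82 mg/L.
Pressure correction: C_s' = 11.82 × 0.852 = 10.07 mg/L.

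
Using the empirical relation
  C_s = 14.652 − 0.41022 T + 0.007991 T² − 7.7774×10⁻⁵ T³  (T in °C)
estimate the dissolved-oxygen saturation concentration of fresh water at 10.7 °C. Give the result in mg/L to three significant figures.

C_s ≈ 11.1 mg/L

C_s = 14.652 − 0.41022×10.7 + 0.007991×10.7² − 7.7774×10⁻⁵×10.7³ = 11.08 mg/L.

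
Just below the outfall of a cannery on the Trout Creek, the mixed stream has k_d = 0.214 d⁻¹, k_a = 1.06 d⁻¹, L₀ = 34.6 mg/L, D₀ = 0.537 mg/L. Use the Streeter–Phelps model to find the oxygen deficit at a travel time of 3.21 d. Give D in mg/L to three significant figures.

D ≈ 4.13 mg/L

k_d L₀/(k_a−k_d) = 0.214×34.6/(1.06−0.214) = 7.404/0.8460 = 8.752 mg/L.
e^(−k_d t) = e^(−0.214×3.210) = 0.5031; e^(−k_a t) = e^(−1.06×3.210) = 0.03329.
D = 8.752 × (0.5031 − 0.03329) + 0.537 × 0.03329 = 4.112 + 0.01787 = 4.130 mg/L.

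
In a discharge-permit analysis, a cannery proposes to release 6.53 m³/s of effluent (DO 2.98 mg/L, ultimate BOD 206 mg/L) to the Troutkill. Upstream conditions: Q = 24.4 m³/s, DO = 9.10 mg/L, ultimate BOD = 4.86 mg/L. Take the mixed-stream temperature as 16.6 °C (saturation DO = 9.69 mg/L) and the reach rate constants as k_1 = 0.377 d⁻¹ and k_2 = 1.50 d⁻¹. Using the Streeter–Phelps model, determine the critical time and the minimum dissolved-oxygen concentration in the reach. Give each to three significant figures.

Mixed DO = (24.4×9.10 + 6.53×2.98)/(24.4+6.53) = 241.5/30.93 = 7.808 mg/L.
Mixed L₀ = (24.4×4.86 + 6.53×206)/(30.93) = 1464/30.93 = 47.33 mg/L.
Initial deficit D₀ = C_s − DO₀ = 9.69 − 7.808 = 1.882 mg/L.
t_c = (1/1.123) ln[(1.50/0.377)(1 − 1.882×1.123/(0.377×47.33))] = 0.8905 × ln(3.507) = 1.117 d.
D_c = (0.377/1.50) × 47.33 × e^(−0.377×1.117) = 0.2513 × 47.33 × 0.6562 = 7.805 mg/L.
Minimum DO = 9.69 − 7.805 = 1.885 mg/L.

t_c ≈ 1.12 d; minimum DO ≈ 1.88 mg/L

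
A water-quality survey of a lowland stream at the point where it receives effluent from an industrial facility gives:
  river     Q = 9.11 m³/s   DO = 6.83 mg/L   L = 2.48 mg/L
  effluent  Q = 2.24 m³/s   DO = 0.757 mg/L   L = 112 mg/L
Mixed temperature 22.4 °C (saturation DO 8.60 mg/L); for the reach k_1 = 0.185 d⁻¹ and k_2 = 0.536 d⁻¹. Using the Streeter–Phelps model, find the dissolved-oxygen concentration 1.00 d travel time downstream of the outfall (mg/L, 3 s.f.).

DO ≈ 3.74 mg/L

Mixed DO = (9.11×6.83 + 2.24×0.757)/(9.11+2.24) = 63.92/11.35 = 5.631 mg/L.
Mixed L₀ = (9.11×2.48 + 2.24×112)/(11.35) = 273.5/11.35 = 24.09 mg/L.
Initial deficit D₀ = C_s − DO₀ = 8.60 − 5.631 = 2.969 mg/L.
D(1.00) = [0.185×24.09/(0.536−0.185)](e^(−0.185×1.00) − e^(−0.536×1.00)) + 2.969 e^(−0.536×1.00)
= 12.70 × (0.8311 − 0.5851) + 2.969 × 0.5851 = 4.861 mg/L.
DO = 8.60 − 4.861 = 3.739 mg/L.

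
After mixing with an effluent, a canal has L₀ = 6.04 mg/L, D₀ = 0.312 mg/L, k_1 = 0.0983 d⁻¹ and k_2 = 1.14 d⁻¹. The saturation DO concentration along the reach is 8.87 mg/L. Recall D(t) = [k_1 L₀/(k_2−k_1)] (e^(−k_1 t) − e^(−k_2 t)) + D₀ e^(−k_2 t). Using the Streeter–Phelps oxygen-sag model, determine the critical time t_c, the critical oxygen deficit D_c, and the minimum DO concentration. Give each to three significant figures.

t_c = [1/(k_2−k_1)] ln[(k_2/k_1)(1 − D₀(k_2−k_1)/(k_1 L₀))]
= [1/(1.14−0.0983)] ln[(1.14/0.0983)(1 − 0.312×1.042/(0.0983×6.04))]
= (1/1.042) ln[11.60 × 0.4526] = 0.9600 × ln(5.249) = 0.9600 × 1.658 = 1.592 d.
D_c = (k_1/k_2) L₀ e^(−k_1 t_c) = (0.0983/1.14) × 6.04 × e^(−0.0983×1.592) = 0.08623 × 6.04 × 0.8552 = 0.4454 mg/L.
Minimum DO = C_s − D_c = 8.87 − 0.4454 = 8.425 mg/L.

t_c ≈ 1.59 d; D_c ≈ 0.445 mg/L; min DO ≈ 8.42 mg/L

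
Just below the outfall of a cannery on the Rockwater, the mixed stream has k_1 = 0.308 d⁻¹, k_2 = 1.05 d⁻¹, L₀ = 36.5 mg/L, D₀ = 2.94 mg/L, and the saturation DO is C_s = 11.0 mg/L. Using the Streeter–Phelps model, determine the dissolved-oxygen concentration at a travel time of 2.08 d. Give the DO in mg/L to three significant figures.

DO ≈ 4.39 mg/L

k_1 L₀/(k_2−k_1) = 0.308×36.5/(1.05−0.308) = 11.24/0.7420 = 15.15 mg/L.
e^(−k_1 t) = e^(−0.308×2.080) = 0.5270; e^(−k_2 t) = e^(−1.05×2.080) = 0.1126.
D = 15.15 × (0.5270 − 0.1126) + 2.94 × 0.1126 = 6.278 + 0.3310 = 6.609 mg/L.
DO = C_s − D = 11.0 − 6.609 = 4.391 mg/L.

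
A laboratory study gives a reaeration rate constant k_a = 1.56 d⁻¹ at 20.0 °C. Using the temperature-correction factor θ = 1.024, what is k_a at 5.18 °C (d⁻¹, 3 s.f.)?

k_a(T₂) = k_a(T₁) · θ^(T₂−T₁) = 1.56 × 1.024^(5.18−20.0)
= 1.56 × 1.024^-14.8 = 1.56 × 0.7036 = 1.098 d⁻¹.

k_a ≈ 1.10 d⁻¹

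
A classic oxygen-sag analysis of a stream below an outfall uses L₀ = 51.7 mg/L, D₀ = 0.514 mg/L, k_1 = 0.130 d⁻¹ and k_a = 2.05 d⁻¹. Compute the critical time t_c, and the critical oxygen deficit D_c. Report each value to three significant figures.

With k_a/k_1 = 15.77 and 1 − D₀(k_a−k_1)/(k_1 L₀) = 0.8532,
t_c = ln(15.77 × 0.8532) / (2.05 − 0.130) = ln(13.45) / 1.920 = 2.599/1.920 = 1.354 d.
L(t_c) = L₀ e^(−k_1 t_c) = 51.7 × 0.8386 = 43.36 mg/L, and at the critical point k_a D_c = k_1 L, so D_c = (0.130/2.05) × 43.36 = 2.749 mg/L.

t_c ≈ 1.35 d; D_c ≈ 2.75 mg/L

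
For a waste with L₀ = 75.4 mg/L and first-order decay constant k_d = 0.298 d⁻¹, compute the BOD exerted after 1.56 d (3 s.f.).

y_t = L₀(1 − e^(−k_d t)) = 75.4 × (1 − e^(−0.298×1.56))
= 75.4 × (1 − 0.6282) = 75.4 × 0.3718 = 28.03 mg/L.

y ≈ 28.0 mg/L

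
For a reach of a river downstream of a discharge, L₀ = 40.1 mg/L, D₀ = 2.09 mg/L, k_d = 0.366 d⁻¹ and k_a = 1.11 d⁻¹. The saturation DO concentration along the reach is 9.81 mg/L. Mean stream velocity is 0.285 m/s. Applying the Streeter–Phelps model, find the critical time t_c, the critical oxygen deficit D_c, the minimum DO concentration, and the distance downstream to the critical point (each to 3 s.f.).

With k_a/k_d = 3.033 and 1 − D₀(k_a−k_d)/(k_d L₀) = 0.8941,
t_c = ln(3.033 × 0.8941) / (1.11 − 0.366) = ln(2.711) / 0.7440 = 0.9975/0.7440 = 1.341 d.
D_c = (k_d/k_a) L₀ e^(−k_d t_c) = (0.366/1.11) × 40.1 × e^(−0.366×1.341) = 0.3297 × 40.1 × 0.6122 = 8.095 mg/L.
Minimum DO = C_s − D_c = 9.81 − 8.095 = 1.715 mg/L.
x_c = v t_c = 0.285 m/s × 1.341 d × 86400 s/d = 33010 m ≈ 33.0 km.

t_c ≈ 1.34 d; D_c ≈ 8.09 mg/L; min DO ≈ 1.72 mg/L; x_c ≈ 33.0 km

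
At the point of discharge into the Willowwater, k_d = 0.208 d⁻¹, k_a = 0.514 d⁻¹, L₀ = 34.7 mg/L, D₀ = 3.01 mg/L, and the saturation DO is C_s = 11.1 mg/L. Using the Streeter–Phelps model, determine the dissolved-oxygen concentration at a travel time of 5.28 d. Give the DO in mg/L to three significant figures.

k_d L₀/(k_a−k_d) = 0.208×34.7/(0.514−0.208) = 7.218/0.3060 = 23.59 mg/L.
e^(−k_d t) = e^(−0.208×5.280) = 0.3335; e^(−k_a t) = e^(−0.514×5.280) = 0.06628.
D = 23.59 × (0.3335 − 0.06628) + 3.01 × 0.06628 = 6.302 + 0.1995 = 6.501 mg/L.
DO = C_s − D = 11.1 − 6.501 = 4.599 mg/L.

DO ≈ 4.60 mg/L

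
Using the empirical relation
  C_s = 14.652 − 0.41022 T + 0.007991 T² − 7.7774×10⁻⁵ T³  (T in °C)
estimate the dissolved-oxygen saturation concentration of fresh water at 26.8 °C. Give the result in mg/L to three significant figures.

C_s = 14.652 − 0.41022×26.8 + 0.007991×26.8² − 7.7774×10⁻⁵×26.8³ = 7.901 mg/L.

C_s ≈ 7.90 mg/L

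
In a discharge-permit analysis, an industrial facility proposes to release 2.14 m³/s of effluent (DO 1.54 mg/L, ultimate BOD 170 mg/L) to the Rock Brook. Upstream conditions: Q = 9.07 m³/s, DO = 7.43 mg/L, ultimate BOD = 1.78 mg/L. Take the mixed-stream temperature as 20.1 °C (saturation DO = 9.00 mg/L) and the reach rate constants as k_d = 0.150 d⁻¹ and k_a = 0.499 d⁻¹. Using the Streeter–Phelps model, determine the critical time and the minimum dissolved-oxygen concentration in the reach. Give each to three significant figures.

t_c ≈ 2.86 d; minimum DO ≈ 2.36 mg/L

Mixed DO = (9.07×7.43 + 2.14×1.54)/(9.07+2.14) = 70.69/11.21 = 6.306 mg/L.
Mixed L₀ = (9.07×1.78 + 2.14×170)/(11.21) = 379.9/11.21 = 33.89 mg/L.
Initial deficit D₀ = C_s − DO₀ = 9.00 − 6.306 = 2.694 mg/L.
t_c = (1/0.3490) ln[(0.499/0.150)(1 − 2.694×0.3490/(0.150×33.89))] = 2.865 × ln(2.711) = 2.858 d.
D_c = (0.150/0.499) × 33.89 × e^(−0.150×2.858) = 0.3006 × 33.89 × 0.6514 = 6.636 mg/L.
Minimum DO = 9.00 − 6.636 = 2.364 mg/L.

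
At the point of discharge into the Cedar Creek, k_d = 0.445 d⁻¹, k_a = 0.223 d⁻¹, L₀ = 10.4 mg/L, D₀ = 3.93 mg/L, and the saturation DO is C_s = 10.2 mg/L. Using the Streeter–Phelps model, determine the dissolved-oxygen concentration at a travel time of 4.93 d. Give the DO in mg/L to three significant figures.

k_d L₀/(k_a−k_d) = 0.445×10.4/(0.223−0.445) = 4.628/-0.2220 = -20.85 mg/L.
e^(−k_d t) = e^(−0.445×4.930) = 0.1115; e^(−k_a t) = e^(−0.223×4.930) = 0.3331.
D = -20.85 × (0.1115 − 0.3331) + 3.93 × 0.3331 = 4.619 + 1.309 = 5.928 mg/L.
DO = C_s − D = 10.2 − 5.928 = 4.272 mg/L.

DO ≈ 4.27 mg/L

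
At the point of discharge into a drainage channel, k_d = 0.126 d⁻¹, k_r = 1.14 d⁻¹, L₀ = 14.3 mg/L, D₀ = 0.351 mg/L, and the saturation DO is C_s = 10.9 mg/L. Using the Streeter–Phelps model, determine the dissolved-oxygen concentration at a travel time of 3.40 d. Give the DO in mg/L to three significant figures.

k_d L₀/(k_r−k_d) = 0.126×14.3/(1.14−0.126) = 1.802/1.014 = 1.777 mg/L.
e^(−k_d t) = e^(−0.126×3.400) = 0.6516; e^(−k_r t) = e^(−1.14×3.400) = 0.02073.
D = 1.777 × (0.6516 − 0.02073) + 0.351 × 0.02073 = 1.121 + 0.007277 = 1.128 mg/L.
DO = C_s − D = 10.9 − 1.128 = 9.772 mg/L.

DO ≈ 9.77 mg/L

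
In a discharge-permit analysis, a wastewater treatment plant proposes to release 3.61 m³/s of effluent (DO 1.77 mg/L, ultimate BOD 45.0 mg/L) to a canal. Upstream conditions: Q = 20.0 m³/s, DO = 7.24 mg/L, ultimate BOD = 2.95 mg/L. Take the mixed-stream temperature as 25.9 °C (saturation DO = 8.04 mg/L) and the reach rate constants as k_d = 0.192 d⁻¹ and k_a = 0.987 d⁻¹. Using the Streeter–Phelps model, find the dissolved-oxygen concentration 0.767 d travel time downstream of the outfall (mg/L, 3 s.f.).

Mixed DO = (20.0×7.24 + 3.61×1.77)/(20.0+3.61) = 151.2/23.61 = 6.404 mg/L.
Mixed L₀ = (20.0×2.95 + 3.61×45.0)/(23.61) = 221.4/23.61 = 9.380 mg/L.
Initial deficit D₀ = C_s − DO₀ = 8.04 − 6.404 = 1.636 mg/L.
D(0.767) = [0.192×9.380/(0.987−0.192)](e^(−0.192×0.767) − e^(−0.987×0.767)) + 1.636 e^(−0.987×0.767)
= 2.265 × (0.8631 − 0.4691) + 1.636 × 0.4691 = 1.660 mg/L.
DO = 8.04 − 1.660 = 6.380 mg/L.

DO ≈ 6.38 mg/L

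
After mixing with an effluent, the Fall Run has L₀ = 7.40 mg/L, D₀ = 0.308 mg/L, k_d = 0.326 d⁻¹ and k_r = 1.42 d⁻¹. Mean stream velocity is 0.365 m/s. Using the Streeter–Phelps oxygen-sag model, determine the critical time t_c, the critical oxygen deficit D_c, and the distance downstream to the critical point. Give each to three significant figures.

At the critical point dD/dt = 0, so k_d L₀ e^(−k_d t) = k_r D. Substituting D(t) from the Streeter–Phelps equation and solving for t gives
t_c = ln[(k_r/k_d)(1 − D₀(k_r−k_d)/(k_d L₀))] / (k_r−k_d).
Here k_r−k_d = 1.094 d⁻¹ and 1 − D₀(k_r−k_d)/(k_d L₀) = 1 − 0.308×1.094/(0.326×7.40) = 0.8603, so
t_c = ln(4.356 × 0.8603) / 1.094 = 1.321 / 1.094 = 1.208 d.
L(t_c) = L₀ e^(−k_d t_c) = 7.40 × 0.6746 = 4.992 mg/L, and at the critical point k_r D_c = k_d L, so D_c = (0.326/1.42) × 4.992 = 1.146 mg/L.
x_c = v t_c = 0.365 m/s × 1.208 d × 86400 s/d = 38080 m ≈ 38.1 km.

t_c ≈ 1.21 d; D_c ≈ 1.15 mg/L; x_c ≈ 38.1 km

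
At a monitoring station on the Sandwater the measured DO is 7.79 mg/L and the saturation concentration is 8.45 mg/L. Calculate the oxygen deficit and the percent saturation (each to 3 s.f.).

D = C_s − C = 8.45 − 7.79 = 0.660 mg/L.
% saturation = 7.79/8.45 × 100 = 92.2 %.

D ≈ 0.660 mg/L; 92.2 % saturation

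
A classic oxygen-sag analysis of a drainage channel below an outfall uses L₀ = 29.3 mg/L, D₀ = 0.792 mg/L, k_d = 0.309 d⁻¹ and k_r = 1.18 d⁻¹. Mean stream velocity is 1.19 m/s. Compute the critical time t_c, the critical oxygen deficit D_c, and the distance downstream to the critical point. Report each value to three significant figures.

t_c ≈ 1.45 d; D_c ≈ 4.91 mg/L; x_c ≈ 149 km

With k_r/k_d = 3.819 and 1 − D₀(k_r−k_d)/(k_d L₀) = 0.9238,
t_c = ln(3.819 × 0.9238) / (1.18 − 0.309) = ln(3.528) / 0.8710 = 1.261/0.8710 = 1.447 d.
L(t_c) = L₀ e^(−k_d t_c) = 29.3 × 0.6394 = 18.73 mg/L, and at the critical point k_r D_c = k_d L, so D_c = (0.309/1.18) × 18.73 = 4.906 mg/L.
x_c = v t_c = 1.19 m/s × 1.447 d × 86400 s/d = 148800 m ≈ 149 km.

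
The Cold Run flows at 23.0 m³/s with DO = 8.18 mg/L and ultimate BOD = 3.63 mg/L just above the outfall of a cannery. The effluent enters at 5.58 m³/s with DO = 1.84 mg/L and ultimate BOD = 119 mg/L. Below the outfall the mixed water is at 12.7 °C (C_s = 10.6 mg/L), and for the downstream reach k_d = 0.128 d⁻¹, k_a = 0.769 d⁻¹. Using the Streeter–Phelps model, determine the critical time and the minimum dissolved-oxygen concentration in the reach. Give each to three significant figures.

t_c ≈ 0.917 d; minimum DO ≈ 6.73 mg/L

Mixed DO = (23.0×8.18 + 5.58×1.84)/(23.0+5.58) = 198.4/28.58 = 6.942 mg/L.
Mixed L₀ = (23.0×3.63 + 5.58×119)/(28.58) = 747.5/28.58 = 26.16 mg/L.
Initial deficit D₀ = C_s − DO₀ = 10.6 − 6.942 = 3.658 mg/L.
t_c = (1/0.6410) ln[(0.769/0.128)(1 − 3.658×0.6410/(0.128×26.16))] = 1.560 × ln(1.800) = 0.9172 d.
D_c = (0.128/0.769) × 26.16 × e^(−0.128×0.9172) = 0.1664 × 26.16 × 0.8892 = 3.871 mg/L.
Minimum DO = 10.6 − 3.871 = 6.729 mg/L.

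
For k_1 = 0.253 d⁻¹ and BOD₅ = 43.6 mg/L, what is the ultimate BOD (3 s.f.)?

L₀ ≈ 60.7 mg/L

BOD₅ = L₀(1 − e^(−5k_1)) ⇒ L₀ = BOD₅ / (1 − e^(−5×0.253))
= 43.6 / (1 − 0.2822) = 43.6 / 0.7178 = 60.74 mg/L.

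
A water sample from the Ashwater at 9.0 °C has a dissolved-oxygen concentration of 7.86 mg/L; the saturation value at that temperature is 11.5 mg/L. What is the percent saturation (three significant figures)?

68.3 % saturation

% saturation = C/C_s × 100 = 7.86/11.5 × 100 = 68.3 %.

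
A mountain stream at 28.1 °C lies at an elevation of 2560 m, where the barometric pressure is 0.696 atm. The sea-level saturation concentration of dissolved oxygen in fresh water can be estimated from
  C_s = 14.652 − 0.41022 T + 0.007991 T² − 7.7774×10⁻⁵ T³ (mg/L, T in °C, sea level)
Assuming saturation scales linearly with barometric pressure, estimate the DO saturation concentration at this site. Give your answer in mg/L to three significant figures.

C_s ≈ 5.37 mg/L

At sea level: C_s = 14.652 − 0.41022×28.1 + 0.007991×28.1² − 7.7774×10⁻⁵×28.1³ = 7.709 mg/L.
Pressure correction: C_s' = 7.709 × 0.696 = 5.365 mg/L.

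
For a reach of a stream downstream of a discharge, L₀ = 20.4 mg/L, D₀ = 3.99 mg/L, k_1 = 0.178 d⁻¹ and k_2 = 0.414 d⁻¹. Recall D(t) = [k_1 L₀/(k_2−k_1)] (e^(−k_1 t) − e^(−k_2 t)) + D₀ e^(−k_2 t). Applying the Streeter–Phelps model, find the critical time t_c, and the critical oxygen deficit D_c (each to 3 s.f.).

t_c = [1/(k_2−k_1)] ln[(k_2/k_1)(1 − D₀(k_2−k_1)/(k_1 L₀))]
= [1/(0.414−0.178)] ln[(0.414/0.178)(1 − 3.99×0.2360/(0.178×20.4))]
= (1/0.2360) ln[2.326 × 0.7407] = 4.237 × ln(1.723) = 4.237 × 0.5439 = 2.305 d.
L(t_c) = L₀ e^(−k_1 t_c) = 20.4 × 0.6635 = 13.54 mg/L, and at the critical point k_2 D_c = k_1 L, so D_c = (0.178/0.414) × 13.54 = 5.820 mg/L.

t_c ≈ 2.30 d; D_c ≈ 5.82 mg/L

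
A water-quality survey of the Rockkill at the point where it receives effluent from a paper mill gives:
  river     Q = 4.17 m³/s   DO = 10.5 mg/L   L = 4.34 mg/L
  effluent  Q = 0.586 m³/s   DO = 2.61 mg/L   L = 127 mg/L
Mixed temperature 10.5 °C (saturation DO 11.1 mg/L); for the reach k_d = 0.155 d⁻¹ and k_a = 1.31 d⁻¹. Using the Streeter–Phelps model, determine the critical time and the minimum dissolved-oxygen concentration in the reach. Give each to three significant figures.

Mixed DO = (4.17×10.5 + 0.586×2.61)/(4.17+0.586) = 45.31/4.756 = 9.528 mg/L.
Mixed L₀ = (4.17×4.34 + 0.586×127)/(4.756) = 92.52/4.756 = 19.45 mg/L.
Initial deficit D₀ = C_s − DO₀ = 11.1 − 9.528 = 1.572 mg/L.
t_c = (1/1.155) ln[(1.31/0.155)(1 − 1.572×1.155/(0.155×19.45))] = 0.8658 × ln(3.362) = 1.050 d.
D_c = (0.155/1.31) × 19.45 × e^(−0.155×1.050) = 0.1183 × 19.45 × 0.8498 = 1.956 mg/L.
Minimum DO = 11.1 − 1.956 = 9.144 mg/L.

t_c ≈ 1.05 d; minimum DO ≈ 9.14 mg/L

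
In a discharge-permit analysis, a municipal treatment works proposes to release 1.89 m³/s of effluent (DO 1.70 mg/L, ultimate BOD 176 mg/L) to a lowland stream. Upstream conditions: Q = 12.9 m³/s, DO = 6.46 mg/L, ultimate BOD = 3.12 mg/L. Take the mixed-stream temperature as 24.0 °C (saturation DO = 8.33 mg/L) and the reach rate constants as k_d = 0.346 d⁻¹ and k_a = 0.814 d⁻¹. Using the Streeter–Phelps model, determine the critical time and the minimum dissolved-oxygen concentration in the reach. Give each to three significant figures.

t_c ≈ 1.52 d; minimum DO ≈ 2.00 mg/L

Mixed DO = (12.9×6.46 + 1.89×1.70)/(12.9+1.89) = 86.55/14.79 = 5.852 mg/L.
Mixed L₀ = (12.9×3.12 + 1.89×176)/(14.79) = 372.9/14.79 = 25.21 mg/L.
Initial deficit D₀ = C_s − DO₀ = 8.33 − 5.852 = 2.478 mg/L.
t_c = (1/0.4680) ln[(0.814/0.346)(1 − 2.478×0.4680/(0.346×25.21))] = 2.137 × ln(2.040) = 1.523 d.
D_c = (0.346/0.814) × 25.21 × e^(−0.346×1.523) = 0.4251 × 25.21 × 0.5904 = 6.327 mg/L.
Minimum DO = 8.33 − 6.327 = 2.003 mg/L.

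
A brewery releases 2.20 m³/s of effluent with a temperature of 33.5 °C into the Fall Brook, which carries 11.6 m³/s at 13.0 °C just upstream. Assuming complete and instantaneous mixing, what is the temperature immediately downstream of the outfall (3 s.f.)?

16.3 °C

Flow-weighted mixing: C = (Q_r C_r + Q_w C_w)/(Q_r + Q_w)
= (11.6×13.0 + 2.20×33.5)/(11.6 + 2.20) = 224.5/13.80 = 16.27 °C.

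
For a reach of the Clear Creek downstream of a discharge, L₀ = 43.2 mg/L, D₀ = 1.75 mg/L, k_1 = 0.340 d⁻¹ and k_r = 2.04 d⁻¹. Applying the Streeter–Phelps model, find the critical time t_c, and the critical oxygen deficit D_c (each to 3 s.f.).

t_c ≈ 0.921 d; D_c ≈ 5.26 mg/L

At the critical point dD/dt = 0, so k_1 L₀ e^(−k_1 t) = k_r D. Substituting D(t) from the Streeter–Phelps equation and solving for t gives
t_c = ln[(k_r/k_1)(1 − D₀(k_r−k_1)/(k_1 L₀))] / (k_r−k_1).
Here k_r−k_1 = 1.700 d⁻¹ and 1 − D₀(k_r−k_1)/(k_1 L₀) = 1 − 1.75×1.700/(0.340×43.2) = 0.7975, so
t_c = ln(6.000 × 0.7975) / 1.700 = 1.565 / 1.700 = 0.9208 d.
L(t_c) = L₀ e^(−k_1 t_c) = 43.2 × 0.7312 = 31.59 mg/L, and at the critical point k_r D_c = k_1 L, so D_c = (0.340/2.04) × 31.59 = 5.265 mg/L.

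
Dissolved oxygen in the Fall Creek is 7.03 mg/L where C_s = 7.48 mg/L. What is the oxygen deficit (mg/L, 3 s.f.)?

D ≈ 0.450 mg/L

D = C_s − C = 7.48 − 7.03 = 0.450 mg/L.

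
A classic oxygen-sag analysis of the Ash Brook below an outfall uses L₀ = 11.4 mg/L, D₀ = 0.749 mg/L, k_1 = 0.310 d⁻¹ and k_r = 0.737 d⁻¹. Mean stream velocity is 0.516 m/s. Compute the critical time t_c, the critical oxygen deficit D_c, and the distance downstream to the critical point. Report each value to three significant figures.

t_c = [1/(k_r−k_1)] ln[(k_r/k_1)(1 − D₀(k_r−k_1)/(k_1 L₀))]
= [1/(0.737−0.310)] ln[(0.737/0.310)(1 − 0.749×0.4270/(0.310×11.4))]
= (1/0.4270) ln[2.377 × 0.9095] = 2.342 × ln(2.162) = 2.342 × 0.7712 = 1.806 d.
L(t_c) = L₀ e^(−k_1 t_c) = 11.4 × 0.5713 = 6.513 mg/L, and at the critical point k_r D_c = k_1 L, so D_c = (0.310/0.737) × 6.513 = 2.739 mg/L.
x_c = v t_c = 0.516 m/s × 1.806 d × 86400 s/d = 80520 m ≈ 80.5 km.

t_c ≈ 1.81 d; D_c ≈ 2.74 mg/L; x_c ≈ 80.5 km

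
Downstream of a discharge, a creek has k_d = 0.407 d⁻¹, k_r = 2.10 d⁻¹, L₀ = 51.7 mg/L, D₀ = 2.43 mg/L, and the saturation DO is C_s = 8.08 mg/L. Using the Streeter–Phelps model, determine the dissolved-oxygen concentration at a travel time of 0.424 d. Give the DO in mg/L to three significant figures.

k_d L₀/(k_r−k_d) = 0.407×51.7/(2.10−0.407) = 21.04/1.693 = 12.43 mg/L.
e^(−k_d t) = e^(−0.407×0.4240) = 0.8415; e^(−k_r t) = e^(−2.10×0.4240) = 0.4105.
D = 12.43 × (0.8415 − 0.4105) + 2.43 × 0.4105 = 5.357 + 0.9975 = 6.354 mg/L.
DO = C_s − D = 8.08 − 6.354 = 1.726 mg/L.

DO ≈ 1.73 mg/L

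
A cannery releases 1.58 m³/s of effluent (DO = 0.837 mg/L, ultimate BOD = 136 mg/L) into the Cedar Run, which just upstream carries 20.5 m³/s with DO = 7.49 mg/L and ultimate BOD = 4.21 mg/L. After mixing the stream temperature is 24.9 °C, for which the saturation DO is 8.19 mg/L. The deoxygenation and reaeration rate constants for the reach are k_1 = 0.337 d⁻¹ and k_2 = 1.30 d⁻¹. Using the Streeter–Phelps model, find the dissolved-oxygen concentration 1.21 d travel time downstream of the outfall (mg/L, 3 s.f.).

Mixed DO = (20.5×7.49 + 1.58×0.837)/(20.5+1.58) = 154.9/22.08 = 7.014 mg/L.
Mixed L₀ = (20.5×4.21 + 1.58×136)/(22.08) = 301.2/22.08 = 13.64 mg/L.
Initial deficit D₀ = C_s − DO₀ = 8.19 − 7.014 = 1.176 mg/L.
D(1.21) = [0.337×13.64/(1.30−0.337)](e^(−0.337×1.21) − e^(−1.30×1.21)) + 1.176 e^(−1.30×1.21)
= 4.774 × (0.6651 − 0.2074) + 1.176 × 0.2074 = 2.429 mg/L.
DO = 8.19 − 2.429 = 5.761 mg/L.

DO ≈ 5.76 mg/L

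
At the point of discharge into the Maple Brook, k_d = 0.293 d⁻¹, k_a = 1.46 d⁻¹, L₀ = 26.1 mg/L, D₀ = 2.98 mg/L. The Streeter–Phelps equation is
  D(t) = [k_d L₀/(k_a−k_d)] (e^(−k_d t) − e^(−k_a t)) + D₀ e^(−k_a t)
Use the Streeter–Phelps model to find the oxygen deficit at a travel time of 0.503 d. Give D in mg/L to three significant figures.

k_d L₀/(k_a−k_d) = 0.293×26.1/(1.46−0.293) = 7.647/1.167 = 6.553 mg/L.
e^(−k_d t) = e^(−0.293×0.5030) = 0.8630; e^(−k_a t) = e^(−1.46×0.5030) = 0.4798.
D = 6.553 × (0.8630 − 0.4798) + 2.98 × 0.4798 = 2.511 + 1.430 = 3.941 mg/L.

D ≈ 3.94 mg/L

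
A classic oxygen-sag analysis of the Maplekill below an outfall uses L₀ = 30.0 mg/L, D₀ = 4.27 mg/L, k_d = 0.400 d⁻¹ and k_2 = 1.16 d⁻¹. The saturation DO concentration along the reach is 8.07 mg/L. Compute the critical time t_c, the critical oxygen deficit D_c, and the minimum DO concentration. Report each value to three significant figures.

t_c ≈ 0.986 d; D_c ≈ 6.97 mg/L; min DO ≈ 1.10 mg/L

With k_2/k_d = 2.900 and 1 − D₀(k_2−k_d)/(k_d L₀) = 0.7296,
t_c = ln(2.900 × 0.7296) / (1.16 − 0.400) = ln(2.116) / 0.7600 = 0.7494/0.7600 = 0.9861 d.
L(t_c) = L₀ e^(−k_d t_c) = 30.0 × 0.6741 = 20.22 mg/L, and at the critical point k_2 D_c = k_d L, so D_c = (0.400/1.16) × 20.22 = 6.973 mg/L.
Minimum DO = C_s − D_c = 8.07 − 6.973 = 1.097 mg/L.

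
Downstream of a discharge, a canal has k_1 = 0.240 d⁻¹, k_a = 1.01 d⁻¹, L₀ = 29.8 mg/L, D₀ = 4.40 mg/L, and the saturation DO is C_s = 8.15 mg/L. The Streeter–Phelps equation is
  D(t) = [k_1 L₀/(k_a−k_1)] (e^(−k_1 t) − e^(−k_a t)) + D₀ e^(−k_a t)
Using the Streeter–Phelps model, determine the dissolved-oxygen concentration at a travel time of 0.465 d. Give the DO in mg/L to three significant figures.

k_1 L₀/(k_a−k_1) = 0.240×29.8/(1.01−0.240) = 7.152/0.7700 = 9.288 mg/L.
e^(−k_1 t) = e^(−0.240×0.4650) = 0.8944; e^(−k_a t) = e^(−1.01×0.4650) = 0.6252.
D = 9.288 × (0.8944 − 0.6252) + 4.40 × 0.6252 = 2.500 + 2.751 = 5.251 mg/L.
DO = C_s − D = 8.15 − 5.251 = 2.899 mg/L.

DO ≈ 2.90 mg/L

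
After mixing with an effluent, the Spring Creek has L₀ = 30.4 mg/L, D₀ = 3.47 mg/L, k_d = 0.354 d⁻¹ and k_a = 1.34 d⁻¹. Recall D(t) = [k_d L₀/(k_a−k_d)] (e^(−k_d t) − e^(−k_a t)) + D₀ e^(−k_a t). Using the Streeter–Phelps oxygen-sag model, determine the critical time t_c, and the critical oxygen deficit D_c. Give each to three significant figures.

With k_a/k_d = 3.785 and 1 − D₀(k_a−k_d)/(k_d L₀) = 0.6821,
t_c = ln(3.785 × 0.6821) / (1.34 − 0.354) = ln(2.582) / 0.9860 = 0.9485/0.9860 = 0.9620 d.
L(t_c) = L₀ e^(−k_d t_c) = 30.4 × 0.7114 = 21.63 mg/L, and at the critical point k_a D_c = k_d L, so D_c = (0.354/1.34) × 21.63 = 5.713 mg/L.

t_c ≈ 0.962 d; D_c ≈ 5.71 mg/L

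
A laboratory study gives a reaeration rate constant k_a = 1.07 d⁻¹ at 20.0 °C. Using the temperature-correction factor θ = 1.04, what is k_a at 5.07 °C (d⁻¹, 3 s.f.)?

k_a(T₂) = k_a(T₁) · θ^(T₂−T₁) = 1.07 × 1.04^(5.07−20.0)
= 1.07 × 1.04^-14.9 = 1.07 × 0.5568 = 0.5958 d⁻¹.

k_a ≈ 0.596 d⁻¹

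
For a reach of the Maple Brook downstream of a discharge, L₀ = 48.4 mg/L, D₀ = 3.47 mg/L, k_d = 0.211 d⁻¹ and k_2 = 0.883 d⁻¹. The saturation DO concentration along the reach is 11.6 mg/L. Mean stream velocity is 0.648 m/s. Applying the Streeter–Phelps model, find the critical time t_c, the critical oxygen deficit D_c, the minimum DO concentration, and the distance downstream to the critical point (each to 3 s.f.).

t_c = [1/(k_2−k_d)] ln[(k_2/k_d)(1 − D₀(k_2−k_d)/(k_d L₀))]
= [1/(0.883−0.211)] ln[(0.883/0.211)(1 − 3.47×0.6720/(0.211×48.4))]
= (1/0.6720) ln[4.185 × 0.7717] = 1.488 × ln(3.229) = 1.488 × 1.172 = 1.744 d.
L(t_c) = L₀ e^(−k_d t_c) = 48.4 × 0.6921 = 33.50 mg/L, and at the critical point k_2 D_c = k_d L, so D_c = (0.211/0.883) × 33.50 = 8.004 mg/L.
Minimum DO = C_s − D_c = 11.6 − 8.004 = 3.596 mg/L.
x_c = v t_c = 0.648 m/s × 1.744 d × 86400 s/d = 97670 m ≈ 97.7 km.

t_c ≈ 1.74 d; D_c ≈ 8.00 mg/L; min DO ≈ 3.60 mg/L; x_c ≈ 97.7 km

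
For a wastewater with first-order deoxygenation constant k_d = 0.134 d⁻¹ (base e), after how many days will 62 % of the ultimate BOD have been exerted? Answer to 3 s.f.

y/L₀ = 1 − e^(−k_d t) = 0.62 ⇒ e^(−k_d t) = 0.380
t = −ln(0.380) / 0.134 = 0.9676 / 0.134 = 7.221 d.

t ≈ 7.22 d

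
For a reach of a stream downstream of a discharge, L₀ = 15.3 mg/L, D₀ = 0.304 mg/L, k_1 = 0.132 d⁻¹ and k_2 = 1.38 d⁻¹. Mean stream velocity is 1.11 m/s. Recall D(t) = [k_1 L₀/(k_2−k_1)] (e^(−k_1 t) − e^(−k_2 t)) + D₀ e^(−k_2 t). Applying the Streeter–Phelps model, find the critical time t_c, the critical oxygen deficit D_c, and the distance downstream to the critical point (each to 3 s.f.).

t_c ≈ 1.71 d; D_c ≈ 1.17 mg/L; x_c ≈ 164 km

At the critical point dD/dt = 0, so k_1 L₀ e^(−k_1 t) = k_2 D. Substituting D(t) from the Streeter–Phelps equation and solving for t gives
t_c = ln[(k_2/k_1)(1 − D₀(k_2−k_1)/(k_1 L₀))] / (k_2−k_1).
Here k_2−k_1 = 1.248 d⁻¹ and 1 − D₀(k_2−k_1)/(k_1 L₀) = 1 − 0.304×1.248/(0.132×15.3) = 0.8121, so
t_c = ln(10.45 × 0.8121) / 1.248 = 2.139 / 1.248 = 1.714 d.
L(t_c) = L₀ e^(−k_1 t_c) = 15.3 × 0.7975 = 12.20 mg/L, and at the critical point k_2 D_c = k_1 L, so D_c = (0.132/1.38) × 12.20 = 1.167 mg/L.
x_c = v t_c = 1.11 m/s × 1.714 d × 86400 s/d = 164400 m ≈ 164 km.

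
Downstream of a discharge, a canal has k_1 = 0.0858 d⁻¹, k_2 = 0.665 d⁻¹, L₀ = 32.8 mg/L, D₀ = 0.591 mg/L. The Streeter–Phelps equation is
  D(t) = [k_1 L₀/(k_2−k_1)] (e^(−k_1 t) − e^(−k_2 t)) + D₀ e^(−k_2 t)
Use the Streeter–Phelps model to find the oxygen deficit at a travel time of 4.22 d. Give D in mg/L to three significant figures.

k_1 L₀/(k_2−k_1) = 0.0858×32.8/(0.665−0.0858) = 2.814/0.5792 = 4.859 mg/L.
e^(−k_1 t) = e^(−0.0858×4.220) = 0.6962; e^(−k_2 t) = e^(−0.665×4.220) = 0.06043.
D = 4.859 × (0.6962 − 0.06043) + 0.591 × 0.06043 = 3.089 + 0.03571 = 3.125 mg/L.

D ≈ 3.12 mg/L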